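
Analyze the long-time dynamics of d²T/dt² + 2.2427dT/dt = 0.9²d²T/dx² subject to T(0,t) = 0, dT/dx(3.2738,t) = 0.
Long-time behavior: T → 0. Damping (γ=2.2427) dissipates energy; oscillations decay exponentially.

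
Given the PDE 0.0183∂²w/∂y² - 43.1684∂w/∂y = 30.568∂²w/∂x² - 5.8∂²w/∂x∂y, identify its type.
Rewriting in standard form: -30.568∂²w/∂x² + 5.8∂²w/∂x∂y + 0.0183∂²w/∂y² - 43.1684∂w/∂y = 0. The second-order coefficients are A = -30.568, B = 5.8, C = 0.0183. Since B² - 4AC = 35.8775776 > 0, this is a hyperbolic PDE.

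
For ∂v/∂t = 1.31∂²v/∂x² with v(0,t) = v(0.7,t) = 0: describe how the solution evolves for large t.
v → 0. Heat diffuses out through both boundaries.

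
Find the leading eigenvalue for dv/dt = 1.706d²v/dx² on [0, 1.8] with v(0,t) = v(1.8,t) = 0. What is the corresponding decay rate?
Eigenvalues: λₙ = 1.706n²π²/1.8².
First three modes:
  n=1: λ₁ = 1.706π²/1.8² ≈ 5.197
  n=2: λ₂ = 6.824π²/1.8² ≈ 20.787 (4× faster decay)
  n=3: λ₃ = 15.354π²/1.8² ≈ 46.771 (9× faster decay)
As t → ∞, higher modes decay exponentially faster. The n=1 mode dominates: v ~ c₁ sin(πx/1.8) e^{-λ₁t}.
Decay rate: λ₁ = 1.706π²/1.8² ≈ 5.197.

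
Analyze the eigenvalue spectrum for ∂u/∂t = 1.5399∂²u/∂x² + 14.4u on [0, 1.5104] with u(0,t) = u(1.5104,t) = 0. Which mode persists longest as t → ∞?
Eigenvalues: λₙ = 1.5399n²π²/1.5104² - 14.4.
First three modes:
  n=1: λ₁ = 1.5399π²/1.5104² - 14.4 ≈ -7.738
  n=2: λ₂ = 6.1596π²/1.5104² - 14.4 ≈ 12.248
  n=3: λ₃ = 13.8591π²/1.5104² - 14.4 ≈ 45.559
Since 1.5399π²/1.5104² ≈ 6.662 < 14.4, λ₁ < 0.
The n=1 mode grows fastest (−λₙ is largest for n=1) → dominates.
Asymptotic: u ~ c₁ sin(πx/1.5104) e^{7.738t} (exponential growth at rate −λ₁ ≈ 7.738).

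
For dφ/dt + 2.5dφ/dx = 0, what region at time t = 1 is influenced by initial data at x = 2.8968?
At x = 5.3968. The characteristic carries data from (2.8968, 0) to (5.3968, 1).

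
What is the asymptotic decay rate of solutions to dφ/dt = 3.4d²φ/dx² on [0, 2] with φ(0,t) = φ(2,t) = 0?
Eigenvalues: λₙ = 3.4n²π²/2².
First three modes:
  n=1: λ₁ = 3.4π²/2² ≈ 8.389
  n=2: λ₂ = 13.6π²/2² ≈ 33.557 (4× faster decay)
  n=3: λ₃ = 30.6π²/2² ≈ 75.502 (9× faster decay)
As t → ∞, higher modes decay exponentially faster. The n=1 mode dominates: φ ~ c₁ sin(πx/2) e^{-λ₁t}.
Decay rate: λ₁ = 3.4π²/2² ≈ 8.389.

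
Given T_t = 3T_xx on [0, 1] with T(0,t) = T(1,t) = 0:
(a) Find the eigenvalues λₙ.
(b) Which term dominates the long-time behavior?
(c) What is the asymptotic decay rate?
Eigenvalues: λₙ = 3n²π².
First three modes:
  n=1: λ₁ = 3π² ≈ 29.609
  n=2: λ₂ = 12π² ≈ 118.435 (4× faster decay)
  n=3: λ₃ = 27π² ≈ 266.479 (9× faster decay)
As t → ∞, higher modes decay exponentially faster. The n=1 mode dominates: T ~ c₁ sin(πx) e^{-λ₁t}.
Decay rate: λ₁ = 3π² ≈ 29.609.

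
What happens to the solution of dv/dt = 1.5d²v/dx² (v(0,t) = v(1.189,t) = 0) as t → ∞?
v → 0. Heat diffuses out through both boundaries.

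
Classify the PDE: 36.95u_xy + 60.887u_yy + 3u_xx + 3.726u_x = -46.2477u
Rewriting in standard form: 3u_xx + 36.95u_xy + 60.887u_yy + 3.726u_x + 46.2477u = 0. A = 3, B = 36.95, C = 60.887. Discriminant B² - 4AC = 634.6585. Since 634.6585 > 0, hyperbolic.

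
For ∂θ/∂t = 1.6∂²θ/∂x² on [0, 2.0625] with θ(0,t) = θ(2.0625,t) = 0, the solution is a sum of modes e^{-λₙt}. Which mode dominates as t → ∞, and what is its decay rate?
Eigenvalues: λₙ = 1.6n²π²/2.0625².
First three modes:
  n=1: λ₁ = 1.6π²/2.0625² ≈ 3.712
  n=2: λ₂ = 6.4π²/2.0625² ≈ 14.849 (4× faster decay)
  n=3: λ₃ = 14.4π²/2.0625² ≈ 33.41 (9× faster decay)
As t → ∞, higher modes decay exponentially faster. The n=1 mode dominates: θ ~ c₁ sin(πx/2.0625) e^{-λ₁t}.
Decay rate: λ₁ = 1.6π²/2.0625² ≈ 3.712.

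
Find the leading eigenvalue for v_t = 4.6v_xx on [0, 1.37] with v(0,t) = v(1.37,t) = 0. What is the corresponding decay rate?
Eigenvalues: λₙ = 4.6n²π²/1.37².
First three modes:
  n=1: λ₁ = 4.6π²/1.37² ≈ 24.189
  n=2: λ₂ = 18.4π²/1.37² ≈ 96.756 (4× faster decay)
  n=3: λ₃ = 41.4π²/1.37² ≈ 217.7 (9× faster decay)
As t → ∞, higher modes decay exponentially faster. The n=1 mode dominates: v ~ c₁ sin(πx/1.37) e^{-λ₁t}.
Decay rate: λ₁ = 4.6π²/1.37² ≈ 24.189.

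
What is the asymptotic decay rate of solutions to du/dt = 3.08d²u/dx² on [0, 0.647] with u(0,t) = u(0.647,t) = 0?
Eigenvalues: λₙ = 3.08n²π²/0.647².
First three modes:
  n=1: λ₁ = 3.08π²/0.647² ≈ 72.618
  n=2: λ₂ = 12.32π²/0.647² ≈ 290.47 (4× faster decay)
  n=3: λ₃ = 27.72π²/0.647² ≈ 653.558 (9× faster decay)
As t → ∞, higher modes decay exponentially faster. The n=1 mode dominates: u ~ c₁ sin(πx/0.647) e^{-λ₁t}.
Decay rate: λ₁ = 3.08π²/0.647² ≈ 72.618.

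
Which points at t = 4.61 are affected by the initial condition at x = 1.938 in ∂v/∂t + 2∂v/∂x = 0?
At x = 11.158. The characteristic carries data from (1.938, 0) to (11.158, 4.61).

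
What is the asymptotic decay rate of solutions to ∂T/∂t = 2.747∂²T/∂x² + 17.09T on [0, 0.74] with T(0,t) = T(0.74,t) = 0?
Eigenvalues: λₙ = 2.747n²π²/0.74² - 17.09.
First three modes:
  n=1: λ₁ = 2.747π²/0.74² - 17.09 ≈ 32.42
  n=2: λ₂ = 10.988π²/0.74² - 17.09 ≈ 180.951
  n=3: λ₃ = 24.723π²/0.74² - 17.09 ≈ 428.502
Since 2.747π²/0.74² ≈ 49.51 > 17.09, all λₙ > 0.
The n=1 mode decays slowest → dominates as t → ∞.
Asymptotic: T ~ c₁ sin(πx/0.74) e^{-λ₁t} with decay rate λ₁ ≈ 32.42.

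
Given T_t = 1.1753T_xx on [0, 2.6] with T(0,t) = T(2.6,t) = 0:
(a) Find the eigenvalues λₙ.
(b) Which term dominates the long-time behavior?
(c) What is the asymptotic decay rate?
Eigenvalues: λₙ = 1.1753n²π²/2.6².
First three modes:
  n=1: λ₁ = 1.1753π²/2.6² ≈ 1.716
  n=2: λ₂ = 4.7012π²/2.6² ≈ 6.864 (4× faster decay)
  n=3: λ₃ = 10.5777π²/2.6² ≈ 15.443 (9× faster decay)
As t → ∞, higher modes decay exponentially faster. The n=1 mode dominates: T ~ c₁ sin(πx/2.6) e^{-λ₁t}.
Decay rate: λ₁ = 1.1753π²/2.6² ≈ 1.716.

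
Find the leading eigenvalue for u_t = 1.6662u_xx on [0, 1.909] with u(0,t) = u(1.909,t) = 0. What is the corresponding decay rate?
Eigenvalues: λₙ = 1.6662n²π²/1.909².
First three modes:
  n=1: λ₁ = 1.6662π²/1.909² ≈ 4.512
  n=2: λ₂ = 6.6648π²/1.909² ≈ 18.05 (4× faster decay)
  n=3: λ₃ = 14.9958π²/1.909² ≈ 40.612 (9× faster decay)
As t → ∞, higher modes decay exponentially faster. The n=1 mode dominates: u ~ c₁ sin(πx/1.909) e^{-λ₁t}.
Decay rate: λ₁ = 1.6662π²/1.909² ≈ 4.512.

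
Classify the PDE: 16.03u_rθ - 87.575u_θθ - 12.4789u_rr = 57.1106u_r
Rewriting in standard form: -12.4789u_rr + 16.03u_rθ - 87.575u_θθ - 57.1106u_r = 0. A = -12.4789, B = 16.03, C = -87.575. Discriminant B² - 4AC = -4114.39777. Since -4114.39777 < 0, elliptic.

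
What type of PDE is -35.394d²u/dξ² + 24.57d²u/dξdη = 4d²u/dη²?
Rewriting in standard form: -35.394d²u/dξ² + 24.57d²u/dξdη - 4d²u/dη² = 0. With A = -35.394, B = 24.57, C = -4, the discriminant is 37.3809. This is a hyperbolic PDE.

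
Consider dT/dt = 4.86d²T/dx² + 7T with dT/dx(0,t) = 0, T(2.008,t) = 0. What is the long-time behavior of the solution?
As t → ∞, T grows unboundedly. Reaction dominates diffusion (r=7 > κπ²/(4L²)≈2.97); solution grows exponentially.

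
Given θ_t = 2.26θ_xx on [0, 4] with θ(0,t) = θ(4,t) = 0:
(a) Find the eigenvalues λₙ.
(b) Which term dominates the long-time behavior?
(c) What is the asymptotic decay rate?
Eigenvalues: λₙ = 2.26n²π²/4².
First three modes:
  n=1: λ₁ = 2.26π²/4² ≈ 1.394
  n=2: λ₂ = 9.04π²/4² ≈ 5.576 (4× faster decay)
  n=3: λ₃ = 20.34π²/4² ≈ 12.547 (9× faster decay)
As t → ∞, higher modes decay exponentially faster. The n=1 mode dominates: θ ~ c₁ sin(πx/4) e^{-λ₁t}.
Decay rate: λ₁ = 2.26π²/4² ≈ 1.394.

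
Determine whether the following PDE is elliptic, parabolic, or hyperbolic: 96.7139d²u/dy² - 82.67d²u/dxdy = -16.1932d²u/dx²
Rewriting in standard form: 16.1932d²u/dx² - 82.67d²u/dxdy + 96.7139d²u/dy² = 0. Coefficients: A = 16.1932, B = -82.67, C = 96.7139. B² - 4AC = 569.89879808, which is positive, so the equation is hyperbolic.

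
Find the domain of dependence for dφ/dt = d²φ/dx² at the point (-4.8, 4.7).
The entire real line. The heat equation has infinite propagation speed: any initial disturbance instantly affects all points (though exponentially small far away).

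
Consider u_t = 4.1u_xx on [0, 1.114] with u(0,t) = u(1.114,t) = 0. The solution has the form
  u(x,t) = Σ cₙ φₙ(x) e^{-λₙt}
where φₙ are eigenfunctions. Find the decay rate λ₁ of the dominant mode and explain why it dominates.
Eigenvalues: λₙ = 4.1n²π²/1.114².
First three modes:
  n=1: λ₁ = 4.1π²/1.114² ≈ 32.607
  n=2: λ₂ = 16.4π²/1.114² ≈ 130.429 (4× faster decay)
  n=3: λ₃ = 36.9π²/1.114² ≈ 293.465 (9× faster decay)
As t → ∞, higher modes decay exponentially faster. The n=1 mode dominates: u ~ c₁ sin(πx/1.114) e^{-λ₁t}.
Decay rate: λ₁ = 4.1π²/1.114² ≈ 32.607.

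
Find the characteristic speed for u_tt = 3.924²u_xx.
Speed = 3.924. Information travels along characteristics x = x₀ ± 3.924t.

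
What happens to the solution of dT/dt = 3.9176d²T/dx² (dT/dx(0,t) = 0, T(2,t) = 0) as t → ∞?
T → 0. Heat escapes through the Dirichlet boundary.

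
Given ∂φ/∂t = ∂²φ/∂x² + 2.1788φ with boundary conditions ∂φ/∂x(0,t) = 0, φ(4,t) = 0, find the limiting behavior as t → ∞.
φ grows unboundedly. Reaction dominates diffusion (r=2.1788 > κπ²/(4L²)≈0.15); solution grows exponentially.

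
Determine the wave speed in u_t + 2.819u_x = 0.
Speed = 2.819. Information travels along x - 2.819t = const (rightward).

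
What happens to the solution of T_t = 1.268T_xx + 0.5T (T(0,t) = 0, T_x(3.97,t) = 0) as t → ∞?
T grows unboundedly. Reaction dominates diffusion (r=0.5 > κπ²/(4L²)≈0.2); solution grows exponentially.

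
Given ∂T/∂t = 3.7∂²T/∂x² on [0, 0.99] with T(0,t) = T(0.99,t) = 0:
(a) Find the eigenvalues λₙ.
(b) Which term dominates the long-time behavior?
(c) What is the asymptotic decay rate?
Eigenvalues: λₙ = 3.7n²π²/0.99².
First three modes:
  n=1: λ₁ = 3.7π²/0.99² ≈ 37.259
  n=2: λ₂ = 14.8π²/0.99² ≈ 149.036 (4× faster decay)
  n=3: λ₃ = 33.3π²/0.99² ≈ 335.331 (9× faster decay)
As t → ∞, higher modes decay exponentially faster. The n=1 mode dominates: T ~ c₁ sin(πx/0.99) e^{-λ₁t}.
Decay rate: λ₁ = 3.7π²/0.99² ≈ 37.259.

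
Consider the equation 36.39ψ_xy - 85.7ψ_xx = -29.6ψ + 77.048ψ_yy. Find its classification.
Rewriting in standard form: -85.7ψ_xx + 36.39ψ_xy - 77.048ψ_yy + 29.6ψ = 0. Elliptic. (A = -85.7, B = 36.39, C = -77.048 gives B² - 4AC = -25087.8223.)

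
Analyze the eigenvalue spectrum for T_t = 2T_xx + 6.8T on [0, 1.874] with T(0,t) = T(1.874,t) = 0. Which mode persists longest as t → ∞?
Eigenvalues: λₙ = 2n²π²/1.874² - 6.8.
First three modes:
  n=1: λ₁ = 2π²/1.874² - 6.8 ≈ -1.179
  n=2: λ₂ = 8π²/1.874² - 6.8 ≈ 15.683
  n=3: λ₃ = 18π²/1.874² - 6.8 ≈ 43.786
Since 2π²/1.874² ≈ 5.621 < 6.8, λ₁ < 0.
The n=1 mode grows fastest (−λₙ is largest for n=1) → dominates.
Asymptotic: T ~ c₁ sin(πx/1.874) e^{1.179t} (exponential growth at rate −λ₁ ≈ 1.179).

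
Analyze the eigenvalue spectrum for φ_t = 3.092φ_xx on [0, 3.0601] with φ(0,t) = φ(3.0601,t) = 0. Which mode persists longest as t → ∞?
Eigenvalues: λₙ = 3.092n²π²/3.0601².
First three modes:
  n=1: λ₁ = 3.092π²/3.0601² ≈ 3.259
  n=2: λ₂ = 12.368π²/3.0601² ≈ 13.036 (4× faster decay)
  n=3: λ₃ = 27.828π²/3.0601² ≈ 29.33 (9× faster decay)
As t → ∞, higher modes decay exponentially faster. The n=1 mode dominates: φ ~ c₁ sin(πx/3.0601) e^{-λ₁t}.
Decay rate: λ₁ = 3.092π²/3.0601² ≈ 3.259.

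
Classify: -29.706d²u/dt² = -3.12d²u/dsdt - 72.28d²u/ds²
Rewriting in standard form: 72.28d²u/ds² + 3.12d²u/dsdt - 29.706d²u/dt² = 0. Hyperbolic (discriminant = 8598.33312).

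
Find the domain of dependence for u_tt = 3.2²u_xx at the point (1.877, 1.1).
Domain of dependence: [-1.643, 5.397]. Signals travel at speed 3.2, so data within |x - 1.877| ≤ 3.2·1.1 = 3.52 can reach the point.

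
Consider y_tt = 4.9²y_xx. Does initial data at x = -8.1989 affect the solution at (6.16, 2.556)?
No. The domain of dependence is [-6.3644, 18.6844], and -8.1989 is outside this interval.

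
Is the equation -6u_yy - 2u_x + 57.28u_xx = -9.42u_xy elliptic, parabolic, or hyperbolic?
Rewriting in standard form: 57.28u_xx + 9.42u_xy - 6u_yy - 2u_x = 0. Computing B² - 4AC with A = 57.28, B = 9.42, C = -6: discriminant = 1463.4564 (positive). Answer: hyperbolic.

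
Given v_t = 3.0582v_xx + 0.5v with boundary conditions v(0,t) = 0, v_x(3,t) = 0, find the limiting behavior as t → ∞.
v → 0. Diffusion dominates reaction (r=0.5 < κπ²/(4L²)≈0.84); solution decays.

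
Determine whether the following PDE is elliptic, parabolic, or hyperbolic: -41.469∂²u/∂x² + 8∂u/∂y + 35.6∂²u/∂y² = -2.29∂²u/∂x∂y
Rewriting in standard form: -41.469∂²u/∂x² + 2.29∂²u/∂x∂y + 35.6∂²u/∂y² + 8∂u/∂y = 0. Coefficients: A = -41.469, B = 2.29, C = 35.6. B² - 4AC = 5910.4297, which is positive, so the equation is hyperbolic.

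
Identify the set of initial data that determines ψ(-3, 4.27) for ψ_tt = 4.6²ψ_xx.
Domain of dependence: [-22.642, 16.642]. Signals travel at speed 4.6, so data within |x - -3| ≤ 4.6·4.27 = 19.642 can reach the point.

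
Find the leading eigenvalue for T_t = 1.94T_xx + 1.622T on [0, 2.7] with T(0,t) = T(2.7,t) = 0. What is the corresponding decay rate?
Eigenvalues: λₙ = 1.94n²π²/2.7² - 1.622.
First three modes:
  n=1: λ₁ = 1.94π²/2.7² - 1.622 ≈ 1.004
  n=2: λ₂ = 7.76π²/2.7² - 1.622 ≈ 8.884
  n=3: λ₃ = 17.46π²/2.7² - 1.622 ≈ 22.016
Since 1.94π²/2.7² ≈ 2.626 > 1.622, all λₙ > 0.
The n=1 mode decays slowest → dominates as t → ∞.
Asymptotic: T ~ c₁ sin(πx/2.7) e^{-λ₁t} with decay rate λ₁ ≈ 1.004.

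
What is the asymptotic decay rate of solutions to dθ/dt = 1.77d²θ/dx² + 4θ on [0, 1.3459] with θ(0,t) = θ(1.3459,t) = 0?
Eigenvalues: λₙ = 1.77n²π²/1.3459² - 4.
First three modes:
  n=1: λ₁ = 1.77π²/1.3459² - 4 ≈ 5.644
  n=2: λ₂ = 7.08π²/1.3459² - 4 ≈ 34.575
  n=3: λ₃ = 15.93π²/1.3459² - 4 ≈ 82.794
Since 1.77π²/1.3459² ≈ 9.644 > 4, all λₙ > 0.
The n=1 mode decays slowest → dominates as t → ∞.
Asymptotic: θ ~ c₁ sin(πx/1.3459) e^{-λ₁t} with decay rate λ₁ ≈ 5.644.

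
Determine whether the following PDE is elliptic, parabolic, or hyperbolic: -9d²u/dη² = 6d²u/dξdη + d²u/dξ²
Rewriting in standard form: -d²u/dξ² - 6d²u/dξdη - 9d²u/dη² = 0. Coefficients: A = -1, B = -6, C = -9. B² - 4AC = 0, which is zero, so the equation is parabolic.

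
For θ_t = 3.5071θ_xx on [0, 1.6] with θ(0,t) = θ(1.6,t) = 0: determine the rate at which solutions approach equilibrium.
Eigenvalues: λₙ = 3.5071n²π²/1.6².
First three modes:
  n=1: λ₁ = 3.5071π²/1.6² ≈ 13.521
  n=2: λ₂ = 14.0284π²/1.6² ≈ 54.084 (4× faster decay)
  n=3: λ₃ = 31.5639π²/1.6² ≈ 121.689 (9× faster decay)
As t → ∞, higher modes decay exponentially faster. The n=1 mode dominates: θ ~ c₁ sin(πx/1.6) e^{-λ₁t}.
Decay rate: λ₁ = 3.5071π²/1.6² ≈ 13.521.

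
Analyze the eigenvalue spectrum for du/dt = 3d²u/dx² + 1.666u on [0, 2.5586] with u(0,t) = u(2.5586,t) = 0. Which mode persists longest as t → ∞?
Eigenvalues: λₙ = 3n²π²/2.5586² - 1.666.
First three modes:
  n=1: λ₁ = 3π²/2.5586² - 1.666 ≈ 2.857
  n=2: λ₂ = 12π²/2.5586² - 1.666 ≈ 16.426
  n=3: λ₃ = 27π²/2.5586² - 1.666 ≈ 39.04
Since 3π²/2.5586² ≈ 4.523 > 1.666, all λₙ > 0.
The n=1 mode decays slowest → dominates as t → ∞.
Asymptotic: u ~ c₁ sin(πx/2.5586) e^{-λ₁t} with decay rate λ₁ ≈ 2.857.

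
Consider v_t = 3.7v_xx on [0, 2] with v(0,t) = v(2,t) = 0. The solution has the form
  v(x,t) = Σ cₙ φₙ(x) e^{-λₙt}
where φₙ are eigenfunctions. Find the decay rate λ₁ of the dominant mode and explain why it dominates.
Eigenvalues: λₙ = 3.7n²π²/2².
First three modes:
  n=1: λ₁ = 3.7π²/2² ≈ 9.129
  n=2: λ₂ = 14.8π²/2² ≈ 36.518 (4× faster decay)
  n=3: λ₃ = 33.3π²/2² ≈ 82.164 (9× faster decay)
As t → ∞, higher modes decay exponentially faster. The n=1 mode dominates: v ~ c₁ sin(πx/2) e^{-λ₁t}.
Decay rate: λ₁ = 3.7π²/2² ≈ 9.129.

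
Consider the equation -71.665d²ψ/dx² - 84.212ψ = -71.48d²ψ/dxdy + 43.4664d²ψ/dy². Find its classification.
Rewriting in standard form: -71.665d²ψ/dx² + 71.48d²ψ/dxdy - 43.4664d²ψ/dy² - 84.212ψ = 0. Elliptic. (A = -71.665, B = 71.48, C = -43.4664 gives B² - 4AC = -7350.687824.)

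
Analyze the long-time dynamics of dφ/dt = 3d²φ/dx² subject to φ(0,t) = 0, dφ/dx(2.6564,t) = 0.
Long-time behavior: φ → 0. Heat escapes through the Dirichlet boundary.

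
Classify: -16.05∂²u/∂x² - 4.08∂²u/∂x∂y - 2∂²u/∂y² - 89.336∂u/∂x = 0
Elliptic (discriminant = -111.7536).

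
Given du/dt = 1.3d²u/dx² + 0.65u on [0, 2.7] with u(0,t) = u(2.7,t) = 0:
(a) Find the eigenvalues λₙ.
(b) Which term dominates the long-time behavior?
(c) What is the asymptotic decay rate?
Eigenvalues: λₙ = 1.3n²π²/2.7² - 0.65.
First three modes:
  n=1: λ₁ = 1.3π²/2.7² - 0.65 ≈ 1.11
  n=2: λ₂ = 5.2π²/2.7² - 0.65 ≈ 6.39
  n=3: λ₃ = 11.7π²/2.7² - 0.65 ≈ 15.19
Since 1.3π²/2.7² ≈ 1.76 > 0.65, all λₙ > 0.
The n=1 mode decays slowest → dominates as t → ∞.
Asymptotic: u ~ c₁ sin(πx/2.7) e^{-λ₁t} with decay rate λ₁ ≈ 1.11.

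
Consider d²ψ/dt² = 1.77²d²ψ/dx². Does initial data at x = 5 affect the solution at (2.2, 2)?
Yes. The domain of dependence is [-1.34, 5.74], and 5 ∈ [-1.34, 5.74].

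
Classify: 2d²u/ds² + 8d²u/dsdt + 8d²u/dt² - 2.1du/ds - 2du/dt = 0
Parabolic (discriminant = 0).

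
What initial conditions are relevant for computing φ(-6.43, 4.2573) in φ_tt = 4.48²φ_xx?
Domain of dependence: [-25.502704, 12.642704]. Signals travel at speed 4.48, so data within |x - -6.43| ≤ 4.48·4.2573 = 19.072704 can reach the point.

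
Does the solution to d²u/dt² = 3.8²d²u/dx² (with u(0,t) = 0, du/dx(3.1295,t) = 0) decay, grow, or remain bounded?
u oscillates (no decay). Energy is conserved; the solution oscillates indefinitely as standing waves.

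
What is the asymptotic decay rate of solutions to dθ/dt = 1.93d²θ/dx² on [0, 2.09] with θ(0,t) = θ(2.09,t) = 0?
Eigenvalues: λₙ = 1.93n²π²/2.09².
First three modes:
  n=1: λ₁ = 1.93π²/2.09² ≈ 4.361
  n=2: λ₂ = 7.72π²/2.09² ≈ 17.443 (4× faster decay)
  n=3: λ₃ = 17.37π²/2.09² ≈ 39.247 (9× faster decay)
As t → ∞, higher modes decay exponentially faster. The n=1 mode dominates: θ ~ c₁ sin(πx/2.09) e^{-λ₁t}.
Decay rate: λ₁ = 1.93π²/2.09² ≈ 4.361.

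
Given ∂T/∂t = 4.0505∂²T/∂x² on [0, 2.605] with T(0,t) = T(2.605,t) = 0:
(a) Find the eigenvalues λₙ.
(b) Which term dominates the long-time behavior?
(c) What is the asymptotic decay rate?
Eigenvalues: λₙ = 4.0505n²π²/2.605².
First three modes:
  n=1: λ₁ = 4.0505π²/2.605² ≈ 5.891
  n=2: λ₂ = 16.202π²/2.605² ≈ 23.564 (4× faster decay)
  n=3: λ₃ = 36.4545π²/2.605² ≈ 53.019 (9× faster decay)
As t → ∞, higher modes decay exponentially faster. The n=1 mode dominates: T ~ c₁ sin(πx/2.605) e^{-λ₁t}.
Decay rate: λ₁ = 4.0505π²/2.605² ≈ 5.891.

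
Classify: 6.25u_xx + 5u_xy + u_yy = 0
Parabolic (discriminant = 0).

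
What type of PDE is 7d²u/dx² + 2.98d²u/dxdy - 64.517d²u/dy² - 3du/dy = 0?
With A = 7, B = 2.98, C = -64.517, the discriminant is 1815.3564. This is a hyperbolic PDE.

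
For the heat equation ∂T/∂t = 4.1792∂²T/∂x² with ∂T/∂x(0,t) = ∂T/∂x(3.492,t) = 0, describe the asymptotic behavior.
T → constant (steady state). Heat is conserved (no flux at boundaries); solution approaches the spatial average.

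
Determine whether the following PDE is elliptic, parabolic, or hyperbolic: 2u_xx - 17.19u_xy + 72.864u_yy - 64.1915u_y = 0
Coefficients: A = 2, B = -17.19, C = 72.864. B² - 4AC = -287.4159, which is negative, so the equation is elliptic.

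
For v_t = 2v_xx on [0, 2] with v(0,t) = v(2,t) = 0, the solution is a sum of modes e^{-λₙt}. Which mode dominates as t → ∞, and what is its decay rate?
Eigenvalues: λₙ = 2n²π²/2².
First three modes:
  n=1: λ₁ = 2π²/2² ≈ 4.935
  n=2: λ₂ = 8π²/2² ≈ 19.739 (4× faster decay)
  n=3: λ₃ = 18π²/2² ≈ 44.413 (9× faster decay)
As t → ∞, higher modes decay exponentially faster. The n=1 mode dominates: v ~ c₁ sin(πx/2) e^{-λ₁t}.
Decay rate: λ₁ = 2π²/2² ≈ 4.935.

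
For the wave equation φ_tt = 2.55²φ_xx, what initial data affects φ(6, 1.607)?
Domain of dependence: [1.90215, 10.09785]. Signals travel at speed 2.55, so data within |x - 6| ≤ 2.55·1.607 = 4.09785 can reach the point.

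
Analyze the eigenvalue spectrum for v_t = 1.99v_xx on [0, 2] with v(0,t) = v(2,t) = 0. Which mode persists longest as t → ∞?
Eigenvalues: λₙ = 1.99n²π²/2².
First three modes:
  n=1: λ₁ = 1.99π²/2² ≈ 4.91
  n=2: λ₂ = 7.96π²/2² ≈ 19.641 (4× faster decay)
  n=3: λ₃ = 17.91π²/2² ≈ 44.191 (9× faster decay)
As t → ∞, higher modes decay exponentially faster. The n=1 mode dominates: v ~ c₁ sin(πx/2) e^{-λ₁t}.
Decay rate: λ₁ = 1.99π²/2² ≈ 4.91.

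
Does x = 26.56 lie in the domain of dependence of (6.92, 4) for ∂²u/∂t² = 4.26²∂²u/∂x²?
No. The domain of dependence is [-10.12, 23.96], and 26.56 is outside this interval.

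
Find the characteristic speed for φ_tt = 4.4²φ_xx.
Speed = 4.4. Information travels along characteristics x = x₀ ± 4.4t.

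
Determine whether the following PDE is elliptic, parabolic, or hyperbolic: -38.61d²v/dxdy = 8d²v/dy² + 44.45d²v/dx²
Rewriting in standard form: -44.45d²v/dx² - 38.61d²v/dxdy - 8d²v/dy² = 0. Coefficients: A = -44.45, B = -38.61, C = -8. B² - 4AC = 68.3321, which is positive, so the equation is hyperbolic.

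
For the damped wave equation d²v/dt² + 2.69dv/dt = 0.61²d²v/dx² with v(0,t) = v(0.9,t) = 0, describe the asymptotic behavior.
v → 0. Damping (γ=2.69) dissipates energy; oscillations decay exponentially.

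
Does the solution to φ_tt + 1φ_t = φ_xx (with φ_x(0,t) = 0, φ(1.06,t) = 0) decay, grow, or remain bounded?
φ → 0. Damping (γ=1) dissipates energy; oscillations decay exponentially.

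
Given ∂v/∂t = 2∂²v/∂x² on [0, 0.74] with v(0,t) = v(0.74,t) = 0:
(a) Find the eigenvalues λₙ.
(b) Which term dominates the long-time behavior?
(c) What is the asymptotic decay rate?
Eigenvalues: λₙ = 2n²π²/0.74².
First three modes:
  n=1: λ₁ = 2π²/0.74² ≈ 36.047
  n=2: λ₂ = 8π²/0.74² ≈ 144.187 (4× faster decay)
  n=3: λ₃ = 18π²/0.74² ≈ 324.421 (9× faster decay)
As t → ∞, higher modes decay exponentially faster. The n=1 mode dominates: v ~ c₁ sin(πx/0.74) e^{-λ₁t}.
Decay rate: λ₁ = 2π²/0.74² ≈ 36.047.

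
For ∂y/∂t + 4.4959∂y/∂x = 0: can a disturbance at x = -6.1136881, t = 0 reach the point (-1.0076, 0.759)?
No. Only data at x = -4.4199881 affects (-1.0076, 0.759). Advection has one-way propagation along characteristics.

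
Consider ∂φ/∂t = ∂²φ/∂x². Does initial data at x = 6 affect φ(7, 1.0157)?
Yes, for any finite x. The heat equation has infinite propagation speed, so all initial data affects all points at any t > 0.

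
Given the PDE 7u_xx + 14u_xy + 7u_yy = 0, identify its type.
The second-order coefficients are A = 7, B = 14, C = 7. Since B² - 4AC = 0 = 0, this is a parabolic PDE.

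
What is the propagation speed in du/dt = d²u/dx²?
Infinite. The heat equation is parabolic, not hyperbolic, so disturbances propagate instantly.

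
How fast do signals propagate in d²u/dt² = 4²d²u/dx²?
Speed = 4. Information travels along characteristics x = x₀ ± 4t.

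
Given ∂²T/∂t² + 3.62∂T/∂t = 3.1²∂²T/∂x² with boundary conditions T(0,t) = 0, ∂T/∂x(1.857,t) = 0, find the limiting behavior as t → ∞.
T → 0. Damping (γ=3.62) dissipates energy; oscillations decay exponentially.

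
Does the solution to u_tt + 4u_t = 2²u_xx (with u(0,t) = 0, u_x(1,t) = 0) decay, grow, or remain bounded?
u → 0. Damping (γ=4) dissipates energy; oscillations decay exponentially.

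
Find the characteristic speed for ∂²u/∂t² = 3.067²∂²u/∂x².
Speed = 3.067. Information travels along characteristics x = x₀ ± 3.067t.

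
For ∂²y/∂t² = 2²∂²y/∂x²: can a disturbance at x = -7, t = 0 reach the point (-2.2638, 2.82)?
Yes. The domain of dependence is [-7.9038, 3.3762], and -7 ∈ [-7.9038, 3.3762].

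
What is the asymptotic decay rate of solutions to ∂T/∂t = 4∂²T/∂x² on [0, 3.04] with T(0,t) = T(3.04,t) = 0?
Eigenvalues: λₙ = 4n²π²/3.04².
First three modes:
  n=1: λ₁ = 4π²/3.04² ≈ 4.272
  n=2: λ₂ = 16π²/3.04² ≈ 17.087 (4× faster decay)
  n=3: λ₃ = 36π²/3.04² ≈ 38.446 (9× faster decay)
As t → ∞, higher modes decay exponentially faster. The n=1 mode dominates: T ~ c₁ sin(πx/3.04) e^{-λ₁t}.
Decay rate: λ₁ = 4π²/3.04² ≈ 4.272.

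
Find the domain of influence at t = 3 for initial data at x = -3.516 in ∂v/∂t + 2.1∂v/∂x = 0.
At x = 2.784. The characteristic carries data from (-3.516, 0) to (2.784, 3).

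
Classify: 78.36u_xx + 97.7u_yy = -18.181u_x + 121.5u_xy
Rewriting in standard form: 78.36u_xx - 121.5u_xy + 97.7u_yy + 18.181u_x = 0. Elliptic (discriminant = -15860.838).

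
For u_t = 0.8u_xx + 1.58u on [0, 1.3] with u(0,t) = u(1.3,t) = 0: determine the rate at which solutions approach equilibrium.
Eigenvalues: λₙ = 0.8n²π²/1.3² - 1.58.
First three modes:
  n=1: λ₁ = 0.8π²/1.3² - 1.58 ≈ 3.092
  n=2: λ₂ = 3.2π²/1.3² - 1.58 ≈ 17.108
  n=3: λ₃ = 7.2π²/1.3² - 1.58 ≈ 40.468
Since 0.8π²/1.3² ≈ 4.672 > 1.58, all λₙ > 0.
The n=1 mode decays slowest → dominates as t → ∞.
Asymptotic: u ~ c₁ sin(πx/1.3) e^{-λ₁t} with decay rate λ₁ ≈ 3.092.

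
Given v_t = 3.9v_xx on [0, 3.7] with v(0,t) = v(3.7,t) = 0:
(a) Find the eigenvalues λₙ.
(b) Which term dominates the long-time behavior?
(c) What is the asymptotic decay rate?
Eigenvalues: λₙ = 3.9n²π²/3.7².
First three modes:
  n=1: λ₁ = 3.9π²/3.7² ≈ 2.812
  n=2: λ₂ = 15.6π²/3.7² ≈ 11.247 (4× faster decay)
  n=3: λ₃ = 35.1π²/3.7² ≈ 25.305 (9× faster decay)
As t → ∞, higher modes decay exponentially faster. The n=1 mode dominates: v ~ c₁ sin(πx/3.7) e^{-λ₁t}.
Decay rate: λ₁ = 3.9π²/3.7² ≈ 2.812.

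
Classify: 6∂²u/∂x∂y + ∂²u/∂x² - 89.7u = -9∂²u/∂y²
Rewriting in standard form: ∂²u/∂x² + 6∂²u/∂x∂y + 9∂²u/∂y² - 89.7u = 0. Parabolic (discriminant = 0).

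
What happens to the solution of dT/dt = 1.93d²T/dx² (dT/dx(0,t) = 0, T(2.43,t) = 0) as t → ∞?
T → 0. Heat escapes through the Dirichlet boundary.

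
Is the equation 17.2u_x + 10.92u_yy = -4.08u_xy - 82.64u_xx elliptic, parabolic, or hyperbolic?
Rewriting in standard form: 82.64u_xx + 4.08u_xy + 10.92u_yy + 17.2u_x = 0. Computing B² - 4AC with A = 82.64, B = 4.08, C = 10.92: discriminant = -3593.0688 (negative). Answer: elliptic.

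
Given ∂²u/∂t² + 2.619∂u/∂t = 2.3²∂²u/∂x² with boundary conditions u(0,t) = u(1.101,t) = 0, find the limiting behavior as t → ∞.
u → 0. Damping (γ=2.619) dissipates energy; oscillations decay exponentially.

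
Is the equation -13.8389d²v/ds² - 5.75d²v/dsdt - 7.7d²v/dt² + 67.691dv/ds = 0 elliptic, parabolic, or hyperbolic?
Computing B² - 4AC with A = -13.8389, B = -5.75, C = -7.7: discriminant = -393.17562 (negative). Answer: elliptic.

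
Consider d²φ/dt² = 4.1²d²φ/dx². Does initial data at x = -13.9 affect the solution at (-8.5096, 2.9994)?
Yes. The domain of dependence is [-20.80714, 3.78794], and -13.9 ∈ [-20.80714, 3.78794].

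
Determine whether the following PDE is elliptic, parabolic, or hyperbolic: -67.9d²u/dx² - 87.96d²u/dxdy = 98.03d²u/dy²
Rewriting in standard form: -67.9d²u/dx² - 87.96d²u/dxdy - 98.03d²u/dy² = 0. Coefficients: A = -67.9, B = -87.96, C = -98.03. B² - 4AC = -18887.9864, which is negative, so the equation is elliptic.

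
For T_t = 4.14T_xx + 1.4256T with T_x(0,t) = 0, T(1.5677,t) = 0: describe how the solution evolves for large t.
T → 0. Diffusion dominates reaction (r=1.4256 < κπ²/(4L²)≈4.16); solution decays.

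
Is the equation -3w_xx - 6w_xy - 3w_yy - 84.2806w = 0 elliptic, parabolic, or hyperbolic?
Computing B² - 4AC with A = -3, B = -6, C = -3: discriminant = 0 (zero). Answer: parabolic.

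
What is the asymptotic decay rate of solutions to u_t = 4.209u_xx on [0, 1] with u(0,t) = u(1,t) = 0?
Eigenvalues: λₙ = 4.209n²π².
First three modes:
  n=1: λ₁ = 4.209π² ≈ 41.541
  n=2: λ₂ = 16.836π² ≈ 166.165 (4× faster decay)
  n=3: λ₃ = 37.881π² ≈ 373.87 (9× faster decay)
As t → ∞, higher modes decay exponentially faster. The n=1 mode dominates: u ~ c₁ sin(πx) e^{-λ₁t}.
Decay rate: λ₁ = 4.209π² ≈ 41.541.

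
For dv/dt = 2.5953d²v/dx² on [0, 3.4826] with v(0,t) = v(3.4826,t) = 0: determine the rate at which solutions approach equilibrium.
Eigenvalues: λₙ = 2.5953n²π²/3.4826².
First three modes:
  n=1: λ₁ = 2.5953π²/3.4826² ≈ 2.112
  n=2: λ₂ = 10.3812π²/3.4826² ≈ 8.448 (4× faster decay)
  n=3: λ₃ = 23.3577π²/3.4826² ≈ 19.007 (9× faster decay)
As t → ∞, higher modes decay exponentially faster. The n=1 mode dominates: v ~ c₁ sin(πx/3.4826) e^{-λ₁t}.
Decay rate: λ₁ = 2.5953π²/3.4826² ≈ 2.112.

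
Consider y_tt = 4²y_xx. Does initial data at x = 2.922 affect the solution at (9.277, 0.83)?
No. The domain of dependence is [5.957, 12.597], and 2.922 is outside this interval.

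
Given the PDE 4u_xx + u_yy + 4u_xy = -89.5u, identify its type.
Rewriting in standard form: 4u_xx + 4u_xy + u_yy + 89.5u = 0. The second-order coefficients are A = 4, B = 4, C = 1. Since B² - 4AC = 0 = 0, this is a parabolic PDE.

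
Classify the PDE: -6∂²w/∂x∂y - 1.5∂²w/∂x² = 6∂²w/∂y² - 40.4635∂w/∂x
Rewriting in standard form: -1.5∂²w/∂x² - 6∂²w/∂x∂y - 6∂²w/∂y² + 40.4635∂w/∂x = 0. A = -1.5, B = -6, C = -6. Discriminant B² - 4AC = 0. Since 0 = 0, parabolic.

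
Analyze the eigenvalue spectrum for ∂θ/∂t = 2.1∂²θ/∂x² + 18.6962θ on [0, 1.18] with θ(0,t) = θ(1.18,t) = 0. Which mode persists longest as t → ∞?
Eigenvalues: λₙ = 2.1n²π²/1.18² - 18.6962.
First three modes:
  n=1: λ₁ = 2.1π²/1.18² - 18.6962 ≈ -3.811
  n=2: λ₂ = 8.4π²/1.18² - 18.6962 ≈ 40.845
  n=3: λ₃ = 18.9π²/1.18² - 18.6962 ≈ 115.271
Since 2.1π²/1.18² ≈ 14.885 < 18.6962, λ₁ < 0.
The n=1 mode grows fastest (−λₙ is largest for n=1) → dominates.
Asymptotic: θ ~ c₁ sin(πx/1.18) e^{3.811t} (exponential growth at rate −λ₁ ≈ 3.811).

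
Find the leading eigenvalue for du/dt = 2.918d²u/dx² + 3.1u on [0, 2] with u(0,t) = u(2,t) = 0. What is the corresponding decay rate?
Eigenvalues: λₙ = 2.918n²π²/2² - 3.1.
First three modes:
  n=1: λ₁ = 2.918π²/2² - 3.1 ≈ 4.1
  n=2: λ₂ = 11.672π²/2² - 3.1 ≈ 25.7
  n=3: λ₃ = 26.262π²/2² - 3.1 ≈ 61.699
Since 2.918π²/2² ≈ 7.2 > 3.1, all λₙ > 0.
The n=1 mode decays slowest → dominates as t → ∞.
Asymptotic: u ~ c₁ sin(πx/2) e^{-λ₁t} with decay rate λ₁ ≈ 4.1.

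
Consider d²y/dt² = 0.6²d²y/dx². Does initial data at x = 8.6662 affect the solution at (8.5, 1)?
Yes. The domain of dependence is [7.9, 9.1], and 8.6662 ∈ [7.9, 9.1].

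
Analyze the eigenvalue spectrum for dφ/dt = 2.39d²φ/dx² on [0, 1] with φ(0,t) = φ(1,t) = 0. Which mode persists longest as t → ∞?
Eigenvalues: λₙ = 2.39n²π².
First three modes:
  n=1: λ₁ = 2.39π² ≈ 23.588
  n=2: λ₂ = 9.56π² ≈ 94.353 (4× faster decay)
  n=3: λ₃ = 21.51π² ≈ 212.295 (9× faster decay)
As t → ∞, higher modes decay exponentially faster. The n=1 mode dominates: φ ~ c₁ sin(πx) e^{-λ₁t}.
Decay rate: λ₁ = 2.39π² ≈ 23.588.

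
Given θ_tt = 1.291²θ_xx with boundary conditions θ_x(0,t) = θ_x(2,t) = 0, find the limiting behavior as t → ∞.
θ oscillates about a mean that drifts linearly in t (generically unbounded; no decay). There is no damping, so the nonconstant modes persist as standing waves (energy conserved, no decay). But with Neumann conditions at both ends the constant mode has eigenvalue 0: the spatial mean M(t) of θ satisfies M'' = 0, so M(t) = M(0) + M'(0)·t. Unless the initial velocity has zero mean (∫θ_t(x,0)dx = 0), the solution grows linearly in t (unbounded, though not exponentially); if it does have zero mean, the solution stays bounded and simply oscillates.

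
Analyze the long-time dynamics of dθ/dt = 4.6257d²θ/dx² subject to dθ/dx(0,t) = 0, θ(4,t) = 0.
Long-time behavior: θ → 0. Heat escapes through the Dirichlet boundary.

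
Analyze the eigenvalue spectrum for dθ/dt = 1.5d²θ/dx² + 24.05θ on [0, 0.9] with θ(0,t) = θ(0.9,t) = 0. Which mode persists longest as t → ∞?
Eigenvalues: λₙ = 1.5n²π²/0.9² - 24.05.
First three modes:
  n=1: λ₁ = 1.5π²/0.9² - 24.05 ≈ -5.773
  n=2: λ₂ = 6π²/0.9² - 24.05 ≈ 49.058
  n=3: λ₃ = 13.5π²/0.9² - 24.05 ≈ 140.443
Since 1.5π²/0.9² ≈ 18.277 < 24.05, λ₁ < 0.
The n=1 mode grows fastest (−λₙ is largest for n=1) → dominates.
Asymptotic: θ ~ c₁ sin(πx/0.9) e^{5.773t} (exponential growth at rate −λ₁ ≈ 5.773).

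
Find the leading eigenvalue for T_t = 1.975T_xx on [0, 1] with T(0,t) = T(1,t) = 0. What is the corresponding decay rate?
Eigenvalues: λₙ = 1.975n²π².
First three modes:
  n=1: λ₁ = 1.975π² ≈ 19.492
  n=2: λ₂ = 7.9π² ≈ 77.97 (4× faster decay)
  n=3: λ₃ = 17.775π² ≈ 175.432 (9× faster decay)
As t → ∞, higher modes decay exponentially faster. The n=1 mode dominates: T ~ c₁ sin(πx) e^{-λ₁t}.
Decay rate: λ₁ = 1.975π² ≈ 19.492.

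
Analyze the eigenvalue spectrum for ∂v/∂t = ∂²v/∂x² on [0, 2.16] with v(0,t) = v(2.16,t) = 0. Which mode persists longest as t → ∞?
Eigenvalues: λₙ = n²π²/2.16².
First three modes:
  n=1: λ₁ = π²/2.16² ≈ 2.115
  n=2: λ₂ = 4π²/2.16² ≈ 8.462 (4× faster decay)
  n=3: λ₃ = 9π²/2.16² ≈ 19.039 (9× faster decay)
As t → ∞, higher modes decay exponentially faster. The n=1 mode dominates: v ~ c₁ sin(πx/2.16) e^{-λ₁t}.
Decay rate: λ₁ = π²/2.16² ≈ 2.115.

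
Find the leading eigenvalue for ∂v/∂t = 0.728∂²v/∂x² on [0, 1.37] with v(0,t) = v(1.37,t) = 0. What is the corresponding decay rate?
Eigenvalues: λₙ = 0.728n²π²/1.37².
First three modes:
  n=1: λ₁ = 0.728π²/1.37² ≈ 3.828
  n=2: λ₂ = 2.912π²/1.37² ≈ 15.313 (4× faster decay)
  n=3: λ₃ = 6.552π²/1.37² ≈ 34.453 (9× faster decay)
As t → ∞, higher modes decay exponentially faster. The n=1 mode dominates: v ~ c₁ sin(πx/1.37) e^{-λ₁t}.
Decay rate: λ₁ = 0.728π²/1.37² ≈ 3.828.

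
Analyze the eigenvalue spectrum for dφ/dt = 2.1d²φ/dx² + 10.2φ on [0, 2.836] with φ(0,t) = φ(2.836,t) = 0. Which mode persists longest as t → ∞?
Eigenvalues: λₙ = 2.1n²π²/2.836² - 10.2.
First three modes:
  n=1: λ₁ = 2.1π²/2.836² - 10.2 ≈ -7.623
  n=2: λ₂ = 8.4π²/2.836² - 10.2 ≈ 0.108
  n=3: λ₃ = 18.9π²/2.836² - 10.2 ≈ 12.993
Since 2.1π²/2.836² ≈ 2.577 < 10.2, λ₁ < 0.
The n=1 mode grows fastest (−λₙ is largest for n=1) → dominates.
Asymptotic: φ ~ c₁ sin(πx/2.836) e^{7.623t} (exponential growth at rate −λ₁ ≈ 7.623).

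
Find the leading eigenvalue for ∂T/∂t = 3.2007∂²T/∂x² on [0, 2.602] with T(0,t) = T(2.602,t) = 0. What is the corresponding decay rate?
Eigenvalues: λₙ = 3.2007n²π²/2.602².
First three modes:
  n=1: λ₁ = 3.2007π²/2.602² ≈ 4.666
  n=2: λ₂ = 12.8028π²/2.602² ≈ 18.663 (4× faster decay)
  n=3: λ₃ = 28.8063π²/2.602² ≈ 41.993 (9× faster decay)
As t → ∞, higher modes decay exponentially faster. The n=1 mode dominates: T ~ c₁ sin(πx/2.602) e^{-λ₁t}.
Decay rate: λ₁ = 3.2007π²/2.602² ≈ 4.666.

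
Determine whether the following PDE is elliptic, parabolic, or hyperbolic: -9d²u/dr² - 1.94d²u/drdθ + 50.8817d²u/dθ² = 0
Coefficients: A = -9, B = -1.94, C = 50.8817. B² - 4AC = 1835.5048, which is positive, so the equation is hyperbolic.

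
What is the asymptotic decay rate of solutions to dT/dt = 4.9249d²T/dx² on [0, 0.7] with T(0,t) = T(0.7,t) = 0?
Eigenvalues: λₙ = 4.9249n²π²/0.7².
First three modes:
  n=1: λ₁ = 4.9249π²/0.7² ≈ 99.198
  n=2: λ₂ = 19.6996π²/0.7² ≈ 396.79 (4× faster decay)
  n=3: λ₃ = 44.3241π²/0.7² ≈ 892.778 (9× faster decay)
As t → ∞, higher modes decay exponentially faster. The n=1 mode dominates: T ~ c₁ sin(πx/0.7) e^{-λ₁t}.
Decay rate: λ₁ = 4.9249π²/0.7² ≈ 99.198.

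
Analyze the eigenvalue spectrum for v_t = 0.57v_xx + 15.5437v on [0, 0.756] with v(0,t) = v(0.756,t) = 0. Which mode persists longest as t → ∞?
Eigenvalues: λₙ = 0.57n²π²/0.756² - 15.5437.
First three modes:
  n=1: λ₁ = 0.57π²/0.756² - 15.5437 ≈ -5.701
  n=2: λ₂ = 2.28π²/0.756² - 15.5437 ≈ 23.829
  n=3: λ₃ = 5.13π²/0.756² - 15.5437 ≈ 73.044
Since 0.57π²/0.756² ≈ 9.843 < 15.5437, λ₁ < 0.
The n=1 mode grows fastest (−λₙ is largest for n=1) → dominates.
Asymptotic: v ~ c₁ sin(πx/0.756) e^{5.701t} (exponential growth at rate −λ₁ ≈ 5.701).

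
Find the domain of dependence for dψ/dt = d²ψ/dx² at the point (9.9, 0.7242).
The entire real line. The heat equation has infinite propagation speed: any initial disturbance instantly affects all points (though exponentially small far away).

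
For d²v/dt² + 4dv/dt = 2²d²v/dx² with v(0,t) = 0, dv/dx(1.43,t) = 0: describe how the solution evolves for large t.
v → 0. Damping (γ=4) dissipates energy; oscillations decay exponentially.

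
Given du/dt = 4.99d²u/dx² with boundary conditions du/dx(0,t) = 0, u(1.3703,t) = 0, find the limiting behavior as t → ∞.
u → 0. Heat escapes through the Dirichlet boundary.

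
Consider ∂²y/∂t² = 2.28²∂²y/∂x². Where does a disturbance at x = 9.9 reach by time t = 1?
Domain of influence: [7.62, 12.18]. Data at x = 9.9 spreads outward at speed 2.28.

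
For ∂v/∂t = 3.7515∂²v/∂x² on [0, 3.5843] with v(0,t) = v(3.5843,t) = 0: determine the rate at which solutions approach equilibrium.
Eigenvalues: λₙ = 3.7515n²π²/3.5843².
First three modes:
  n=1: λ₁ = 3.7515π²/3.5843² ≈ 2.882
  n=2: λ₂ = 15.006π²/3.5843² ≈ 11.528 (4× faster decay)
  n=3: λ₃ = 33.7635π²/3.5843² ≈ 25.938 (9× faster decay)
As t → ∞, higher modes decay exponentially faster. The n=1 mode dominates: v ~ c₁ sin(πx/3.5843) e^{-λ₁t}.
Decay rate: λ₁ = 3.7515π²/3.5843² ≈ 2.882.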